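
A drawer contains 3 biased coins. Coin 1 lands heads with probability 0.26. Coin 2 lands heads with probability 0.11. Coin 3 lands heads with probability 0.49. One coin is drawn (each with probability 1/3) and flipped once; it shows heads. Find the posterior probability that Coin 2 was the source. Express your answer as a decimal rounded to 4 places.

Tabulate prior·likelihood by source: [1] prior 0.333333, lik 0.26, product 0.08667; [2] prior 0.333333, lik 0.11, product 0.03667; [3] prior 0.333333, lik 0.49, product 0.1633.
Normalizing constant = 0.28667; the posterior for Coin 2 is its product over the sum, 0.03667/0.28667 = 0.1279.

Posterior probability ≈ 0.1279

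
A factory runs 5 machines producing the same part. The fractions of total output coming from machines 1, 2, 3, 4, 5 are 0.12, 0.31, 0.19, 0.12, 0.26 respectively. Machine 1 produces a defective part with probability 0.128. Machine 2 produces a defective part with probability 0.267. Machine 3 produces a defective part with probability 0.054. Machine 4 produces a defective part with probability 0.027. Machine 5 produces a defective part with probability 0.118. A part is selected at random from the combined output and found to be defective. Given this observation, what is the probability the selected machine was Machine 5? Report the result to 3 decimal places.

P(defective|M1) = 0.128; P(defective|M2) = 0.267; P(defective|M3) = 0.054; P(defective|M4) = 0.027; P(defective|M5) = 0.118.
Prior × likelihood for each source: 0.12·0.128=0.01536, 0.31·0.267=0.08277, 0.19·0.054=0.01026, 0.12·0.027=0.003240, 0.26·0.118=0.03068. Summing gives P(defective) = 0.14231.
P(Machine 5 | defective) = 0.03068 / 0.14231 = 0.216.

Posterior probability ≈ 0.216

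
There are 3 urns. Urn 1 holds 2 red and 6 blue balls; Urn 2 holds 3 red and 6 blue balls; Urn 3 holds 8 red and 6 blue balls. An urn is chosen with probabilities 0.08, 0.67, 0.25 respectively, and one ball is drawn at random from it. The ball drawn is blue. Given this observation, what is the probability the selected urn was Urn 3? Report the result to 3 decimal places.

Tabulate prior·likelihood by source: [1] prior 0.08, lik 0.75, product 0.06000; [2] prior 0.67, lik 0.6667, product 0.4467; [3] prior 0.25, lik 0.4286, product 0.1071.
Normalizing constant = 0.61381; the posterior for Urn 3 is its product over the sum, 0.1071/0.61381 = 0.175.

Posterior probability ≈ 0.175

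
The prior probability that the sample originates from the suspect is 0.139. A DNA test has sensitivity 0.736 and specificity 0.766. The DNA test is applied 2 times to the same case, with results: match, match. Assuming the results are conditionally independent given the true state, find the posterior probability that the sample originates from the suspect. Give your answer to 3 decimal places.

Posterior P(H) ≈ 0.615

Let H be the event that the sample originates from the suspect; start with P(H) = 0.139. P('match'|H) = 0.736, P('match'|¬H) = 0.234.
Update on result 1 ('match'): P(H) ← 0.736·0.1390 / (0.736·0.1390 + 0.234·0.8610) = 0.10230/0.30378 = 0.3368.
Update on result 2 ('match'): P(H) ← 0.736·0.3368 / (0.736·0.3368 + 0.234·0.6632) = 0.24786/0.40306 = 0.6150.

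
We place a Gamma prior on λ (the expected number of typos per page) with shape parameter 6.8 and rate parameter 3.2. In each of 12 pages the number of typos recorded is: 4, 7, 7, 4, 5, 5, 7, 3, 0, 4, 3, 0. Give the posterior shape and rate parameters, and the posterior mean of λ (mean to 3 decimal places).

Posterior: Gamma(shape=55.8, rate=15.2); mean ≈ 3.671

The Poisson likelihood adds the total count to the shape and the number of exposure periods to the rate. Here ∑xᵢ = 49 and n = 12, so shape 6.8→55.8 and rate 3.2→15.2.
E[λ | data] = 55.8/15.2 = 3.671.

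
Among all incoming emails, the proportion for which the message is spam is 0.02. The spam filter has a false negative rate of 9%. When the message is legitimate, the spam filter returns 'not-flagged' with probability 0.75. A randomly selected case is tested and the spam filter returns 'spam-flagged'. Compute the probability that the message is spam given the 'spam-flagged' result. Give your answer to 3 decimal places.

P(H | E) ≈ 0.069

Let H be the event that the message is spam. P(H) = 0.02, so P(¬H) = 0.98. With E the 'spam-flagged' result, P(E|H) = 0.91 and P(E|¬H) = 0.25.
P(E) = 0.91·0.02 + 0.25·0.98 = 0.018200 + 0.24500 = 0.26320.
By Bayes' theorem, P(H|E) = 0.018200 / 0.26320 = 0.069.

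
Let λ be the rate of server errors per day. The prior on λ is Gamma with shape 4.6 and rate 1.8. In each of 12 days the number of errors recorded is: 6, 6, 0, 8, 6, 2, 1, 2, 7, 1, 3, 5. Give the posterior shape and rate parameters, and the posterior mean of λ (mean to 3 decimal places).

The Poisson likelihood adds the total count to the shape and the number of exposure periods to the rate. Here ∑xᵢ = 47 and n = 12, so shape 4.6→51.6 and rate 1.8→13.8.
E[λ | data] = 51.6/13.8 = 3.739.

Posterior: Gamma(shape=51.6, rate=13.8); mean ≈ 3.739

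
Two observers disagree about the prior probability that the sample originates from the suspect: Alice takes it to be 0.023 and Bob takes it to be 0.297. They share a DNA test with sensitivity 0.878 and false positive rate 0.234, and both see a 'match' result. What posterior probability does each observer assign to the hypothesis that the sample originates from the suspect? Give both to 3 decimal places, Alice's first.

P('+'|H) = 0.878, P('+'|¬H) = 0.234.
Alice: numerator 0.878·0.023 = 0.020194; evidence = 0.020194+0.234·0.977 = 0.24881; posterior = 0.081.
Bob: numerator 0.878·0.297 = 0.26077; evidence = 0.26077+0.234·0.703 = 0.42527; posterior = 0.613.

Alice: 0.081; Bob: 0.613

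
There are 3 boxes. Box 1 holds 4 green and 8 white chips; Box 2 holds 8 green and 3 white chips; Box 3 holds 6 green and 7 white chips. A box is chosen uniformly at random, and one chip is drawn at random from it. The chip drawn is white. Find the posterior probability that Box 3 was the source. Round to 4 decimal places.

Tabulate prior·likelihood by source: [1] prior 0.333333, lik 0.6667, product 0.2222; [2] prior 0.333333, lik 0.2727, product 0.09091; [3] prior 0.333333, lik 0.5385, product 0.1795.
Normalizing constant = 0.49262; the posterior for Box 3 is its product over the sum, 0.1795/0.49262 = 0.3644.

Posterior probability ≈ 0.3644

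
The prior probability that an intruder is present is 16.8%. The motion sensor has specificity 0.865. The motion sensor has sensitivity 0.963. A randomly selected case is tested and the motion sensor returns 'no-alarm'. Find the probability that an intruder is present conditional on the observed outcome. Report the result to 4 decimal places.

Let H be the event that an intruder is present. P(H) = 0.168, so P(¬H) = 0.832. With E the 'no-alarm' result, P(E|H) = 0.037 and P(E|¬H) = 0.865.
P(E) = 0.037·0.168 + 0.865·0.832 = 0.0062160 + 0.71968 = 0.72590.
By Bayes' theorem, P(H|E) = 0.0062160 / 0.72590 = 0.0086.

P(H | E) ≈ 0.0086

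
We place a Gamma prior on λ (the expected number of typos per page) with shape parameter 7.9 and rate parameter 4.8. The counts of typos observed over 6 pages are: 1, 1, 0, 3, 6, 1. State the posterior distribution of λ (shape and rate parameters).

Total count ∑xᵢ = 12 over n = 6 pages.
Gamma is conjugate to the Poisson likelihood: posterior is Gamma(shape = 7.9+12 = 19.9, rate = 4.8+6 = 10.8).

Posterior: Gamma(shape=19.9, rate=10.8)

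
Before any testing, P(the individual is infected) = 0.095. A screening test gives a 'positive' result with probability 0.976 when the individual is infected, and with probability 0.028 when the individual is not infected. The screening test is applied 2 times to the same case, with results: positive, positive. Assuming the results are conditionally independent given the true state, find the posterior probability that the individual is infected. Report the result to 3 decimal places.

Posterior P(H) ≈ 0.992

With H the event that the individual is infected, the joint likelihood of the observed sequence is P(data|H) = 0.976·0.976 = 0.95258 and P(data|¬H) = 0.028·0.028 = 0.00078400.
Bayes: P(H|data) = 0.095·0.95258 / (0.095·0.95258 + 0.905·0.00078400) = 0.090495/0.091204 = 0.9922.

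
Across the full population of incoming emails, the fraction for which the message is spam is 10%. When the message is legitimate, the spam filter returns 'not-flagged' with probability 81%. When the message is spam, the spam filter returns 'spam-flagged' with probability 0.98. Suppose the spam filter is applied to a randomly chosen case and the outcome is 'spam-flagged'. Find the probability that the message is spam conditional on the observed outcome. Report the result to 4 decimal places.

P(H | E) ≈ 0.3643

Write H for 'the message is spam'. Prior odds H:¬H = 0.1/0.9 = 0.11111. For the 'spam-flagged' outcome, the likelihood ratio is 0.98/0.19 = 5.1579.
Posterior odds = 0.11111 × 5.1579 = 0.57310, so P(H|E) = 0.57310/(1+0.57310) = 0.3643.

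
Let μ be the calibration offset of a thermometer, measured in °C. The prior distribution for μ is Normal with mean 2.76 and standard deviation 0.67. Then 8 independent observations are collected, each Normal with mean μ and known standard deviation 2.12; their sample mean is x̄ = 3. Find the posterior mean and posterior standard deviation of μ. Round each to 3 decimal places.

Prior precision 1/τ₀² = 1/0.67² = 2.22767; data precision n/σ² = 8/2.12² = 1.77999.
Posterior precision = 2.22767 + 1.77999 = 4.00766, giving posterior SD = 1/√4.00766 = 0.500.
Posterior mean = (2.22767·2.76 + 1.77999·3) / 4.00766 = 2.867.

Posterior mean ≈ 2.867; posterior SD ≈ 0.500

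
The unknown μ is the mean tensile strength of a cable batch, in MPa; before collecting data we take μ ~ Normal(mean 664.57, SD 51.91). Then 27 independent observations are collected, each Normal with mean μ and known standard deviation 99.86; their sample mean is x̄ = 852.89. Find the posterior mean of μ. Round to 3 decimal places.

Prior precision 1/τ₀² = 1/51.91² = 0.00037111; data precision n/σ² = 27/99.86² = 0.00270758.
Posterior precision = 0.00037111 + 0.00270758 = 0.00307868.
Posterior mean = (0.00037111·664.57 + 0.00270758·852.89) / 0.00307868 = 830.190.

Posterior mean ≈ 830.190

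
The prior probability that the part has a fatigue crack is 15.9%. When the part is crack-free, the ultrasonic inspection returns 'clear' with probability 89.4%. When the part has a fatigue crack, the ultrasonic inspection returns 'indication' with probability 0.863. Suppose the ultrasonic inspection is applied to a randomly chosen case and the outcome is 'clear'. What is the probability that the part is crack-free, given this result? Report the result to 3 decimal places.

P(¬H | E) ≈ 0.972

Let H be the event that the part has a fatigue crack. P(H) = 0.159, so P(¬H) = 0.841. With E the 'clear' result, P(E|H) = 0.137 and P(E|¬H) = 0.894.
P(E) = 0.137·0.159 + 0.894·0.841 = 0.021783 + 0.75185 = 0.77364.
By Bayes' theorem, P(H|E) = 0.021783 / 0.77364 = 0.028. Hence P(¬H|E) = 1 − 0.028 = 0.972.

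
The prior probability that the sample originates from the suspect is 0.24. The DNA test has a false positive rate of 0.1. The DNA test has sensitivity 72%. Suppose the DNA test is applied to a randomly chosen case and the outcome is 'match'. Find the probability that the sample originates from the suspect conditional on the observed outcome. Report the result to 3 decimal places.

Write H for 'the sample originates from the suspect'. Prior odds H:¬H = 0.24/0.76 = 0.31579. For the 'match' outcome, the likelihood ratio is 0.72/0.1 = 7.2000.
Posterior odds = 0.31579 × 7.2000 = 2.2737, so P(H|E) = 2.2737/(1+2.2737) = 0.695.

P(H | E) ≈ 0.695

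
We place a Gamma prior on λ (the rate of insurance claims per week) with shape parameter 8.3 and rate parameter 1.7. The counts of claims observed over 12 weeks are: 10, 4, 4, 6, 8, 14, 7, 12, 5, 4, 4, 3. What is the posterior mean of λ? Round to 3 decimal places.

Posterior mean ≈ 6.518

The Poisson likelihood adds the total count to the shape and the number of exposure periods to the rate. Here ∑xᵢ = 81 and n = 12, so shape 8.3→89.3 and rate 1.7→13.7.
Posterior mean = shape/rate = 89.3/13.7 = 6.518.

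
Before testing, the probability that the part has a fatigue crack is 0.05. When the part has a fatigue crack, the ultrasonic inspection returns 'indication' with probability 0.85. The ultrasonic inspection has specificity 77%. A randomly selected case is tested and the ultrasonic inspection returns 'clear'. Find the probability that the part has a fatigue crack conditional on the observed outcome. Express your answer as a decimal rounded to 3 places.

Let H be the event that the part has a fatigue crack. P(H) = 0.05, so P(¬H) = 0.95. With E the 'clear' result, P(E|H) = 0.15 and P(E|¬H) = 0.77.
P(E) = 0.15·0.05 + 0.77·0.95 = 0.0075000 + 0.73150 = 0.73900.
By Bayes' theorem, P(H|E) = 0.0075000 / 0.73900 = 0.010.

P(H | E) ≈ 0.010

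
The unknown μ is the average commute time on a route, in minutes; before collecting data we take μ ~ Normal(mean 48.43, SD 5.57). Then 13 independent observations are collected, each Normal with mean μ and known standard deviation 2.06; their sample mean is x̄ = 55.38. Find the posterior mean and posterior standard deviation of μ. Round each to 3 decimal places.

Prior precision 1/τ₀² = 1/5.57² = 0.0322322; data precision n/σ² = 13/2.06² = 3.06344.
Posterior precision = 0.0322322 + 3.06344 = 3.09567, giving posterior SD = 1/√3.09567 = 0.568.
Posterior mean = (0.0322322·48.43 + 3.06344·55.38) / 3.09567 = 55.308.

Posterior mean ≈ 55.308; posterior SD ≈ 0.568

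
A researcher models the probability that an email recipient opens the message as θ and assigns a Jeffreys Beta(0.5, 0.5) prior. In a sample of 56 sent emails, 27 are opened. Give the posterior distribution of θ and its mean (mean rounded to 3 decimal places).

Posterior: Beta(27.5, 29.5); mean ≈ 0.482

The binomial likelihood is conjugate to the Beta prior: with 27 successes and 29 failures, the posterior is Beta(0.5+27, 0.5+29) = Beta(27.5, 29.5).
Posterior mean = α/(α+β) = 27.5/57 = 0.482.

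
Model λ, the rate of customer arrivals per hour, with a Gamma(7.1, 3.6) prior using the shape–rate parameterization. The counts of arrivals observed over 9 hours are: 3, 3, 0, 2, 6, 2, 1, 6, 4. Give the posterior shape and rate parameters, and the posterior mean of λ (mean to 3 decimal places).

Posterior: Gamma(shape=34.1, rate=12.6); mean ≈ 2.706

The Poisson likelihood adds the total count to the shape and the number of exposure periods to the rate. Here ∑xᵢ = 27 and n = 9, so shape 7.1→34.1 and rate 3.6→12.6.
E[λ | data] = 34.1/12.6 = 2.706.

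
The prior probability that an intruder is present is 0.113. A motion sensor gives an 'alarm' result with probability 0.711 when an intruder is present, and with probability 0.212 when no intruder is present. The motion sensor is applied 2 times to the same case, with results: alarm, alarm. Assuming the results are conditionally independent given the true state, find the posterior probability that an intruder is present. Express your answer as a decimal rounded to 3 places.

Posterior P(H) ≈ 0.589

With H the event that an intruder is present, the joint likelihood of the observed sequence is P(data|H) = 0.711·0.711 = 0.50552 and P(data|¬H) = 0.212·0.212 = 0.044944.
Bayes: P(H|data) = 0.113·0.50552 / (0.113·0.50552 + 0.887·0.044944) = 0.057124/0.096989 = 0.5890.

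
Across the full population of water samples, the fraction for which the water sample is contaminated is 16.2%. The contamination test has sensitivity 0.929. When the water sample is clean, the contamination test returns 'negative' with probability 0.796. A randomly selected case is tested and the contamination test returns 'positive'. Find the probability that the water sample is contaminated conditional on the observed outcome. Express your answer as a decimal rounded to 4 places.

P(H | E) ≈ 0.4682

Let H be the event that the water sample is contaminated. P(H) = 0.162, so P(¬H) = 0.838. With E the 'positive' result, P(E|H) = 0.929 and P(E|¬H) = 0.204.
P(E) = 0.929·0.162 + 0.204·0.838 = 0.15050 + 0.17095 = 0.32145.
By Bayes' theorem, P(H|E) = 0.15050 / 0.32145 = 0.4682.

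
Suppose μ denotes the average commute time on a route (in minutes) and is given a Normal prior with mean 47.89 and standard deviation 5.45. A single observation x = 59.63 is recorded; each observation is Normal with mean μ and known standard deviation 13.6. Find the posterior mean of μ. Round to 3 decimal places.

Prior precision 1/τ₀² = 1/5.45² = 0.0336672; data precision n/σ² = 1/13.6² = 0.00540657.
Posterior precision = 0.0336672 + 0.00540657 = 0.0390738.
Posterior mean = (0.0336672·47.89 + 0.00540657·59.63) / 0.0390738 = 49.514.

Posterior mean ≈ 49.514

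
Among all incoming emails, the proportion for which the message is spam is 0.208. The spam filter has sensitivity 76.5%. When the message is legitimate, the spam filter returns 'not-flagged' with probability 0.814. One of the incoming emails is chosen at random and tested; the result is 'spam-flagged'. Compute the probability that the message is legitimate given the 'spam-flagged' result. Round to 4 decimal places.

P(¬H | E) ≈ 0.4807

Let H be the event that the message is spam. P(H) = 0.208, so P(¬H) = 0.792. With E the 'spam-flagged' result, P(E|H) = 0.765 and P(E|¬H) = 0.186.
P(E) = 0.765·0.208 + 0.186·0.792 = 0.15912 + 0.14731 = 0.30643.
By Bayes' theorem, P(H|E) = 0.15912 / 0.30643 = 0.5193. Hence P(¬H|E) = 1 − 0.5193 = 0.4807.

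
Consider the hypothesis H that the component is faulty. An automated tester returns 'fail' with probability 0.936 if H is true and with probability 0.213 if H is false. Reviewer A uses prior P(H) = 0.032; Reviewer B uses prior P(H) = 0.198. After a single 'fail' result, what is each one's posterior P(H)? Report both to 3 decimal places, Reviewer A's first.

P('+'|H) = 0.936, P('+'|¬H) = 0.213.
Reviewer A: numerator 0.936·0.032 = 0.029952; evidence = 0.029952+0.213·0.968 = 0.23614; posterior = 0.127.
Reviewer B: numerator 0.936·0.198 = 0.18533; evidence = 0.18533+0.213·0.802 = 0.35615; posterior = 0.520.

Reviewer A: 0.127; Reviewer B: 0.520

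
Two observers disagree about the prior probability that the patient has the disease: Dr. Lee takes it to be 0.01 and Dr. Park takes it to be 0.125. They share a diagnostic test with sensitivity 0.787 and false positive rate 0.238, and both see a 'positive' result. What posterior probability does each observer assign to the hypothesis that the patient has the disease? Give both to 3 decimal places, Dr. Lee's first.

P('+'|H) = 0.787, P('+'|¬H) = 0.238.
Dr. Lee: numerator 0.787·0.01 = 0.0078700; evidence = 0.0078700+0.238·0.99 = 0.24349; posterior = 0.032.
Dr. Park: numerator 0.787·0.125 = 0.098375; evidence = 0.098375+0.238·0.875 = 0.30662; posterior = 0.321.

Dr. Lee: 0.032; Dr. Park: 0.321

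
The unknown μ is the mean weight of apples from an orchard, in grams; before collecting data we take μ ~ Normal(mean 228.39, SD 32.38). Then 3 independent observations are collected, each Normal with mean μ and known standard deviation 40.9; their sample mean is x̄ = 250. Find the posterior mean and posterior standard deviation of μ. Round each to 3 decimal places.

With known σ, the Normal prior is conjugate. Weight on the data is w = (n/σ²)/(n/σ² + 1/τ₀²) = 0.00179339/(0.00179339+0.00095378) = 0.65281.
Posterior mean = w·x̄ + (1−w)·μ₀ = 0.65281·250 + 0.34719·228.39 = 242.497. Posterior variance = 1/(0.00179339+0.00095378) = 364.012, so SD = 19.079.

Posterior mean ≈ 242.497; posterior SD ≈ 19.079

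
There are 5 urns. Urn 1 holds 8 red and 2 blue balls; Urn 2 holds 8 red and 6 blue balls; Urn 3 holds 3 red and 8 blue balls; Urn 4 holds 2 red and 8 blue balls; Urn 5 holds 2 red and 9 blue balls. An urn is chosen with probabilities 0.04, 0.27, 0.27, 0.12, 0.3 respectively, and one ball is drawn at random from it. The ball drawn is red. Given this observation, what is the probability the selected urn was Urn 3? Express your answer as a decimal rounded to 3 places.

Posterior probability ≈ 0.218

P(red|Urn 1) = 0.8; P(red|Urn 2) = 0.5714; P(red|Urn 3) = 0.2727; P(red|Urn 4) = 0.2; P(red|Urn 5) = 0.1818.
Prior × likelihood for each source: 0.04·0.8=0.03200, 0.27·0.5714=0.1543, 0.27·0.2727=0.07364, 0.12·0.2=0.02400, 0.3·0.1818=0.05455. Summing gives P(red) = 0.33847.
P(Urn 3 | red) = 0.07364 / 0.33847 = 0.218.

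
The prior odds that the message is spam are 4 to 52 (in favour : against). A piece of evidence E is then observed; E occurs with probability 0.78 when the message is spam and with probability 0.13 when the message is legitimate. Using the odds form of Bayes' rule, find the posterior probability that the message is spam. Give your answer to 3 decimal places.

Posterior probability ≈ 0.316

Prior odds = 4/52 = 0.076923.
Likelihood ratio for E = 0.78/0.13 = 6.0000.
Posterior odds = prior odds × LR = 0.46154.
Posterior probability = odds/(1+odds) = 0.46154/1.4615 = 0.316.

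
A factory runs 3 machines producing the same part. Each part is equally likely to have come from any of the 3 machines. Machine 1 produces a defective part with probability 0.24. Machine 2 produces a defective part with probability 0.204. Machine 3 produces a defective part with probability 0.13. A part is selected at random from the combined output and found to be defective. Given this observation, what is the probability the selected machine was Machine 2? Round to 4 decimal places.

Posterior probability ≈ 0.3554

P(defective|M1) = 0.24; P(defective|M2) = 0.204; P(defective|M3) = 0.13.
Prior × likelihood for each source: 0.333333·0.24=0.08000, 0.333333·0.204=0.06800, 0.333333·0.13=0.04333. Summing gives P(defective) = 0.19133.
P(Machine 2 | defective) = 0.06800 / 0.19133 = 0.3554.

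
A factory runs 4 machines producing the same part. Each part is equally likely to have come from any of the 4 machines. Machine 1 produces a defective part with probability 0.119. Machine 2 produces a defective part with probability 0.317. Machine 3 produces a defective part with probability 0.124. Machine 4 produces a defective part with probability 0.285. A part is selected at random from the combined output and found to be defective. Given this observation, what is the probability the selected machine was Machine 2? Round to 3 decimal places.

Tabulate prior·likelihood by source: [1] prior 0.25, lik 0.119, product 0.02975; [2] prior 0.25, lik 0.317, product 0.07925; [3] prior 0.25, lik 0.124, product 0.03100; [4] prior 0.25, lik 0.285, product 0.07125.
Normalizing constant = 0.21125; the posterior for Machine 2 is its product over the sum, 0.07925/0.21125 = 0.375.

Posterior probability ≈ 0.375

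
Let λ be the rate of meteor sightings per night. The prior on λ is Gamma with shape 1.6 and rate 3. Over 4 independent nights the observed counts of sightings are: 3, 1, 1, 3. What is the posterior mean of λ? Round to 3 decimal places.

Total count ∑xᵢ = 8 over n = 4 nights.
Gamma is conjugate to the Poisson likelihood: posterior is Gamma(shape = 1.6+8 = 9.6, rate = 3+4 = 7).
E[λ | data] = 9.6/7 = 1.371.

Posterior mean ≈ 1.371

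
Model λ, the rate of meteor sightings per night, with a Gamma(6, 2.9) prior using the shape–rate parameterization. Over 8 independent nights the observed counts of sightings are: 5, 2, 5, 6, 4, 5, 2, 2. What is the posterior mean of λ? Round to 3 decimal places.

Posterior mean ≈ 3.394

The Poisson likelihood adds the total count to the shape and the number of exposure periods to the rate. Here ∑xᵢ = 31 and n = 8, so shape 6→37 and rate 2.9→10.9.
Posterior mean = shape/rate = 37/10.9 = 3.394.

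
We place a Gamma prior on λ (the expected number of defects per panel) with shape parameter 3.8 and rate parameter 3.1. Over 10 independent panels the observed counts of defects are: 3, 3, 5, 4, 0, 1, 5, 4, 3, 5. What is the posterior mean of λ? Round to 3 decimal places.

Total count ∑xᵢ = 33 over n = 10 panels.
Gamma is conjugate to the Poisson likelihood: posterior is Gamma(shape = 3.8+33 = 36.8, rate = 3.1+10 = 13.1).
E[λ | data] = 36.8/13.1 = 2.809.

Posterior mean ≈ 2.809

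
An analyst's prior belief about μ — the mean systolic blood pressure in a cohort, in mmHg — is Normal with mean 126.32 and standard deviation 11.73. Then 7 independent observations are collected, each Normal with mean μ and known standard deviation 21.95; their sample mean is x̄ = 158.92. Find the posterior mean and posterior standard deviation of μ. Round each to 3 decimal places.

With known σ, the Normal prior is conjugate. Weight on the data is w = (n/σ²)/(n/σ² + 1/τ₀²) = 0.0145288/(0.0145288+0.00726782) = 0.66656.
Posterior mean = w·x̄ + (1−w)·μ₀ = 0.66656·158.92 + 0.33344·126.32 = 148.050. Posterior variance = 1/(0.0145288+0.00726782) = 45.8787, so SD = 6.773.

Posterior mean ≈ 148.050; posterior SD ≈ 6.773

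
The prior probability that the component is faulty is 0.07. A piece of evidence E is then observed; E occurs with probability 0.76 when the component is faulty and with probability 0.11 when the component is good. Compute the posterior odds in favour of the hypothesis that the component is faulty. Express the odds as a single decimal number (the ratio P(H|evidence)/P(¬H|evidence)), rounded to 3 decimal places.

Prior odds = 0.07/(1−0.07) = 0.075269.
Likelihood ratio for E = 0.76/0.11 = 6.9091.
Posterior odds = prior odds × LR = 0.52004.

Posterior odds ≈ 0.520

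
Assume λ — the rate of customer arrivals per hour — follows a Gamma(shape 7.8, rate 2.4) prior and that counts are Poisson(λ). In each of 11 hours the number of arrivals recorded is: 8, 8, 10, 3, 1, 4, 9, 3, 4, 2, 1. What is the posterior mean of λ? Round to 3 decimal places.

The Poisson likelihood adds the total count to the shape and the number of exposure periods to the rate. Here ∑xᵢ = 53 and n = 11, so shape 7.8→60.8 and rate 2.4→13.4.
Posterior mean = shape/rate = 60.8/13.4 = 4.537.

Posterior mean ≈ 4.537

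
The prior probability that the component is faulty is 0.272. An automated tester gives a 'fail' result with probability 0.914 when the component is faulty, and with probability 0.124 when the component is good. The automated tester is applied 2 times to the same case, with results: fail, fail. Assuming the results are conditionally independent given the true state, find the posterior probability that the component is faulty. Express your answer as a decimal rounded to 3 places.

Posterior P(H) ≈ 0.953

With H the event that the component is faulty, the joint likelihood of the observed sequence is P(data|H) = 0.914·0.914 = 0.83540 and P(data|¬H) = 0.124·0.124 = 0.015376.
Bayes: P(H|data) = 0.272·0.83540 / (0.272·0.83540 + 0.728·0.015376) = 0.22723/0.23842 = 0.9531.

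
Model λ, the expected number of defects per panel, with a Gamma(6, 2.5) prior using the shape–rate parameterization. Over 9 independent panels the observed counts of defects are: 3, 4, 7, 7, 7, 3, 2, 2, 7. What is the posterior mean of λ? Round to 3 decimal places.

Posterior mean ≈ 4.174

The Poisson likelihood adds the total count to the shape and the number of exposure periods to the rate. Here ∑xᵢ = 42 and n = 9, so shape 6→48 and rate 2.5→11.5.
Posterior mean = shape/rate = 48/11.5 = 4.174.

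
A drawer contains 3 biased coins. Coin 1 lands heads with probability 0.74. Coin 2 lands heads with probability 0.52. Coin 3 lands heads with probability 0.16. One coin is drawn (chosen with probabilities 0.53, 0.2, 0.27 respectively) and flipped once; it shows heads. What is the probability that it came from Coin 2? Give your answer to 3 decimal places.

Posterior probability ≈ 0.193

P(heads|C1) = 0.74; P(heads|C2) = 0.52; P(heads|C3) = 0.16.
Prior × likelihood for each source: 0.53·0.74=0.3922, 0.2·0.52=0.1040, 0.27·0.16=0.04320. Summing gives P(heads) = 0.53940.
P(Coin 2 | heads) = 0.1040 / 0.53940 = 0.193.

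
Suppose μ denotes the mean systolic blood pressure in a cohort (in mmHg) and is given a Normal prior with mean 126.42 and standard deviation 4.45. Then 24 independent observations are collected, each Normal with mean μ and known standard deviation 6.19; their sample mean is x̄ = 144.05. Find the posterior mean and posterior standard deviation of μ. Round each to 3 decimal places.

With known σ, the Normal prior is conjugate. Weight on the data is w = (n/σ²)/(n/σ² + 1/τ₀²) = 0.626369/(0.626369+0.0504987) = 0.92539.
Posterior mean = w·x̄ + (1−w)·μ₀ = 0.92539·144.05 + 0.074606·126.42 = 142.735. Posterior variance = 1/(0.626369+0.0504987) = 1.47739, so SD = 1.215.

Posterior mean ≈ 142.735; posterior SD ≈ 1.215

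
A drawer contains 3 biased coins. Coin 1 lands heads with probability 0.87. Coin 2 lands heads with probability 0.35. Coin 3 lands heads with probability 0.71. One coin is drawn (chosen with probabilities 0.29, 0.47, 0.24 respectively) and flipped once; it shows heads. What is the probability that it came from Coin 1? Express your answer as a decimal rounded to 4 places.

Posterior probability ≈ 0.4297

Tabulate prior·likelihood by source: [1] prior 0.29, lik 0.87, product 0.2523; [2] prior 0.47, lik 0.35, product 0.1645; [3] prior 0.24, lik 0.71, product 0.1704.
Normalizing constant = 0.58720; the posterior for Coin 1 is its product over the sum, 0.2523/0.58720 = 0.4297.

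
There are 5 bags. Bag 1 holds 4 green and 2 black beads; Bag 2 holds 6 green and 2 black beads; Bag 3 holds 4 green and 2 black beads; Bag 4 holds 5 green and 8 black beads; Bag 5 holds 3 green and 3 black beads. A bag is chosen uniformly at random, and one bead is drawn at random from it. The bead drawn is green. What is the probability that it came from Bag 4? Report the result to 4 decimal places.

Posterior probability ≈ 0.1296

Tabulate prior·likelihood by source: [1] prior 0.2, lik 0.6667, product 0.1333; [2] prior 0.2, lik 0.75, product 0.1500; [3] prior 0.2, lik 0.6667, product 0.1333; [4] prior 0.2, lik 0.3846, product 0.07692; [5] prior 0.2, lik 0.5, product 0.1000.
Normalizing constant = 0.59359; the posterior for Bag 4 is its product over the sum, 0.07692/0.59359 = 0.1296.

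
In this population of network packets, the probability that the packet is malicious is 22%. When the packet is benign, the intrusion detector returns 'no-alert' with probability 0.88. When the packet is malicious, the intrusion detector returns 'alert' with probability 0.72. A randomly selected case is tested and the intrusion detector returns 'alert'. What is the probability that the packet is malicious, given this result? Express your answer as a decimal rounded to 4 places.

P(H | E) ≈ 0.6286

Write H for 'the packet is malicious'. Prior odds H:¬H = 0.22/0.78 = 0.28205. For the 'alert' outcome, the likelihood ratio is 0.72/0.12 = 6.0000.
Posterior odds = 0.28205 × 6.0000 = 1.6923, so P(H|E) = 1.6923/(1+1.6923) = 0.6286.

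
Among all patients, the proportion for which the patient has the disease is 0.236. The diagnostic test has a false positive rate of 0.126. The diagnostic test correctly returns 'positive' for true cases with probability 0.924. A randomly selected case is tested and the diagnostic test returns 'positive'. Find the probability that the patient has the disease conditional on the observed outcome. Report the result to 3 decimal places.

P(H | E) ≈ 0.694

Write H for 'the patient has the disease'. Prior odds H:¬H = 0.236/0.764 = 0.30890. For the 'positive' outcome, the likelihood ratio is 0.924/0.126 = 7.3333.
Posterior odds = 0.30890 × 7.3333 = 2.2653, so P(H|E) = 2.2653/(1+2.2653) = 0.694.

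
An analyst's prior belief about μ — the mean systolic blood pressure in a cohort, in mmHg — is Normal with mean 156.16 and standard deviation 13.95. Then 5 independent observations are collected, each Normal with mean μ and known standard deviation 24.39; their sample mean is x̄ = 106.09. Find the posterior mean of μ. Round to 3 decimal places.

Prior precision 1/τ₀² = 1/13.95² = 0.00513868; data precision n/σ² = 5/24.39² = 0.00840517.
Posterior precision = 0.00513868 + 0.00840517 = 0.0135438.
Posterior mean = (0.00513868·156.16 + 0.00840517·106.09) / 0.0135438 = 125.087.

Posterior mean ≈ 125.087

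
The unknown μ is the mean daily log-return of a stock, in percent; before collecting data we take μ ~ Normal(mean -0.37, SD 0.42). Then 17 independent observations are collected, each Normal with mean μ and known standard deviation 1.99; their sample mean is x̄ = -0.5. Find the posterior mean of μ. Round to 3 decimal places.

Posterior mean ≈ -0.426

Prior precision 1/τ₀² = 1/0.42² = 5.66893; data precision n/σ² = 17/1.99² = 4.29282.
Posterior precision = 5.66893 + 4.29282 = 9.96176.
Posterior mean = (5.66893·-0.37 + 4.29282·-0.5) / 9.96176 = -0.426.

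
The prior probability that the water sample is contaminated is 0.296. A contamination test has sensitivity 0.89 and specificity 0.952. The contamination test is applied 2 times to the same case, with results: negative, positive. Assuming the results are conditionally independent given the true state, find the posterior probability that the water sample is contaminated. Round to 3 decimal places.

Posterior P(H) ≈ 0.474

With H the event that the water sample is contaminated, the joint likelihood of the observed sequence is P(data|H) = 0.11·0.89 = 0.097900 and P(data|¬H) = 0.952·0.048 = 0.045696.
Bayes: P(H|data) = 0.296·0.097900 / (0.296·0.097900 + 0.704·0.045696) = 0.028978/0.061148 = 0.4739.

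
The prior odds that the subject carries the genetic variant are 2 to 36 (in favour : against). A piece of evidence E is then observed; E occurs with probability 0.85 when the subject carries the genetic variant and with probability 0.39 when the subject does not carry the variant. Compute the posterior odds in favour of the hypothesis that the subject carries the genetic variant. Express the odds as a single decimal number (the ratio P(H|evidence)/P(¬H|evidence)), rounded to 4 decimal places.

Posterior odds ≈ 0.1211

Prior odds = 2/36 = 0.055556. In log-odds, ln(0.055556) = -2.8904.
Add log likelihood ratio: ln(2.1795) = 0.77909.
Posterior log-odds = -2.1113, so posterior odds = exp(-2.1113) = 0.12108.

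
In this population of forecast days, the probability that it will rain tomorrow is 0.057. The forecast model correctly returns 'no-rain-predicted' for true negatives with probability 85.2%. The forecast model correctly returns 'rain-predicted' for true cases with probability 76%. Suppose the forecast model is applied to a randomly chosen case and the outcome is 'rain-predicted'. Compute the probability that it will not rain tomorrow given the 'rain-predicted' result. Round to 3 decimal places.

P(¬H | E) ≈ 0.763

Write H for 'it will rain tomorrow'. Prior odds H:¬H = 0.057/0.943 = 0.060445. For the 'rain-predicted' outcome, the likelihood ratio is 0.76/0.148 = 5.1351.
Posterior odds = 0.060445 × 5.1351 = 0.31040, so P(H|E) = 0.31040/(1+0.31040) = 0.237. Then P(¬H|E) = 1 − 0.237 = 0.763.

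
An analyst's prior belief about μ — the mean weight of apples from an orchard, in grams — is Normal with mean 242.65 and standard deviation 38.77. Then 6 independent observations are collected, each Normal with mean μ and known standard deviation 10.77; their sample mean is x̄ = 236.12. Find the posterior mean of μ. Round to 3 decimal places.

Posterior mean ≈ 236.203

With known σ, the Normal prior is conjugate. Weight on the data is w = (n/σ²)/(n/σ² + 1/τ₀²) = 0.0517273/(0.0517273+0.00066529) = 0.98730.
Posterior mean = w·x̄ + (1−w)·μ₀ = 0.98730·236.12 + 0.012698·242.65 = 236.203.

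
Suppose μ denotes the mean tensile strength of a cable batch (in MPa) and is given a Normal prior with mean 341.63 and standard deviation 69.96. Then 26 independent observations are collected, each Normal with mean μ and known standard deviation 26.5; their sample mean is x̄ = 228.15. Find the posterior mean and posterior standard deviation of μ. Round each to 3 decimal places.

Prior precision 1/τ₀² = 1/69.96² = 0.00020432; data precision n/σ² = 26/26.5² = 0.0370239.
Posterior precision = 0.00020432 + 0.0370239 = 0.0372282, giving posterior SD = 1/√0.0372282 = 5.183.
Posterior mean = (0.00020432·341.63 + 0.0370239·228.15) / 0.0372282 = 228.773.

Posterior mean ≈ 228.773; posterior SD ≈ 5.183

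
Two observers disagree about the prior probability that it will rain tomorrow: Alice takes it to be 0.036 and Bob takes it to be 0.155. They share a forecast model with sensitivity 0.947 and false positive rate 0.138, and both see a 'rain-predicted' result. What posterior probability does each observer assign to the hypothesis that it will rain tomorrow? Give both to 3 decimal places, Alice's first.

The likelihood ratio for a 'rain-predicted' result is 0.947/0.138 = 6.8623.
Alice: prior odds 0.036/0.964 = 0.037344; posterior odds 0.25627; posterior probability 0.204.
Bob: prior odds 0.155/0.845 = 0.18343; posterior odds 1.2588; posterior probability 0.557.

Alice: 0.204; Bob: 0.557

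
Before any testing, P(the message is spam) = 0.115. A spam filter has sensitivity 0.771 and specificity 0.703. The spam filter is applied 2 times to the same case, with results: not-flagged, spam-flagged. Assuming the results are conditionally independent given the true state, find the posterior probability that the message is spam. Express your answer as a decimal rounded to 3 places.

Let H be the event that the message is spam; start with P(H) = 0.115. P('spam-flagged'|H) = 0.771, P('spam-flagged'|¬H) = 0.297.
Update on result 1 ('not-flagged'): P(H) ← 0.229·0.1150 / (0.229·0.1150 + 0.703·0.8850) = 0.026335/0.64849 = 0.0406.
Update on result 2 ('spam-flagged'): P(H) ← 0.771·0.0406 / (0.771·0.0406 + 0.297·0.9594) = 0.031310/0.31625 = 0.0990.

Posterior P(H) ≈ 0.099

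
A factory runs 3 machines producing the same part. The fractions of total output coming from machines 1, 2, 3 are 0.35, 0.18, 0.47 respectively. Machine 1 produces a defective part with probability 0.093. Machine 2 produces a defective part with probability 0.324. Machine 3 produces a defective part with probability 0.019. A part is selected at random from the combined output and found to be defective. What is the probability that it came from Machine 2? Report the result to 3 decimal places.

Posterior probability ≈ 0.584

P(defective|M1) = 0.093; P(defective|M2) = 0.324; P(defective|M3) = 0.019.
Prior × likelihood for each source: 0.35·0.093=0.03255, 0.18·0.324=0.05832, 0.47·0.019=0.008930. Summing gives P(defective) = 0.099800.
P(Machine 2 | defective) = 0.05832 / 0.099800 = 0.584.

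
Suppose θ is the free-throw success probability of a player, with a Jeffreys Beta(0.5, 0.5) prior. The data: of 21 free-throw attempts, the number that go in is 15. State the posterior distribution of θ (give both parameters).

Posterior: Beta(15.5, 6.5)

The binomial likelihood is conjugate to the Beta prior: with 15 successes and 6 failures, the posterior is Beta(0.5+15, 0.5+6) = Beta(15.5, 6.5).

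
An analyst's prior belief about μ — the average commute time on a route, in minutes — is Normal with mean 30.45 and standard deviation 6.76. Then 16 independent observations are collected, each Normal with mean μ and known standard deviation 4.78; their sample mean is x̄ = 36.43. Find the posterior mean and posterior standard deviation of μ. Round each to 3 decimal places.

With known σ, the Normal prior is conjugate. Weight on the data is w = (n/σ²)/(n/σ² + 1/τ₀²) = 0.700268/(0.700268+0.0218830) = 0.96970.
Posterior mean = w·x̄ + (1−w)·μ₀ = 0.96970·36.43 + 0.030303·30.45 = 36.249. Posterior variance = 1/(0.700268+0.0218830) = 1.38475, so SD = 1.177.

Posterior mean ≈ 36.249; posterior SD ≈ 1.177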